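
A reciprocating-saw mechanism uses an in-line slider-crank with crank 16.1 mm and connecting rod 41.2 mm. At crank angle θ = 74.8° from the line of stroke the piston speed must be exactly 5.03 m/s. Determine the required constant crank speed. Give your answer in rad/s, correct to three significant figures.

For an in-line slider-crank, |v_piston| = rω|sinθ|·[1 + r cosθ/√(L² − r² sin²θ)].
With r = 0.0161 m, L = 0.0412 m, θ = 74.8°: the bracketed kinematic factor |dx/dθ| = 0.017256 m.
ω = v/|dx/dθ| = 5.03/0.017256 = 291.5 rad/s.

292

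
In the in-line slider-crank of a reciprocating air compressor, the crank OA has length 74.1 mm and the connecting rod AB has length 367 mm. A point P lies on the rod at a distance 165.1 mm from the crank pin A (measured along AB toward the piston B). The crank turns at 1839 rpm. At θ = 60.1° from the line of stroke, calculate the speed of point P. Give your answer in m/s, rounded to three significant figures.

13.5

ω = 192.6 rad/s.  Crank-pin speed |V_A| = rω = 14.27 m/s, perpendicular to OA.
Rod angle: sinφ = −(r/L) sinθ ⇒ φ = -10.081°; ω_rod = −rω cosθ/√(L²−r²sin²θ) = -19.687 rad/s.
V_P = V_A + ω_rod × AP, with AP = 0.1651 m along the rod.
Components: V_Px = −rω sinθ − a·ω_rod·sinφ = -12.94 m/s;  V_Py = rω cosθ + a·ω_rod·cosφ = +3.9134 m/s.
|V_P| = √(V_Px² + V_Py²) = 13.518 m/s.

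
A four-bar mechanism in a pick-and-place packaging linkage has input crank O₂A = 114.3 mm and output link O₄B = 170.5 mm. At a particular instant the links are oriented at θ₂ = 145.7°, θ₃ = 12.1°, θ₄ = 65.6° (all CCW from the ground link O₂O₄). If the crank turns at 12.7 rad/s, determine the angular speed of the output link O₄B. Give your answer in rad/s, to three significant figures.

7.67

ω₂ = 12.7 rad/s
Differentiating the loop-closure r₂e^{iθ₂}+r₃e^{iθ₃}=r₁+r₄e^{iθ₄} gives r₂ω₂e^{iθ₂}+r₃ω₃e^{iθ₃}=r₄ω₄e^{iθ₄}.
Eliminating the other unknown: ω₄ = r₂ω₂ sin(θ₂−θ₃) / [r₄ sin(θ₄−θ₃)].
Numerator sine = +0.72417; denominator sine = +0.80386.
Result = 0.1143·12.7·(+0.72417) / (0.1705·(+0.80386)) = +7.6699 rad/s; magnitude 7.6699 rad/s.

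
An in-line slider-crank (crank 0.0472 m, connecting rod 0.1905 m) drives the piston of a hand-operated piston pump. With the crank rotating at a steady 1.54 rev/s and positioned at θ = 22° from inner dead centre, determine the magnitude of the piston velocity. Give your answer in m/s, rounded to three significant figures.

ω = 2π·1.54 = 9.676 rad/s
For an in-line slider-crank, x = r cosθ + √(L² − r² sin²θ), so v = −rω sinθ·[1 + r cosθ/√(L² − r² sin²θ)].
With r = 0.0472 m, L = 0.1905 m, θ = 22°: √(L² − r² sin²θ) = 0.18968 m.
v = −0.0472·9.676·0.37461·[1 + 0.0472·0.92718/0.18968] = -0.21056 m/s.
|v| = 0.21056 m/s.

0.211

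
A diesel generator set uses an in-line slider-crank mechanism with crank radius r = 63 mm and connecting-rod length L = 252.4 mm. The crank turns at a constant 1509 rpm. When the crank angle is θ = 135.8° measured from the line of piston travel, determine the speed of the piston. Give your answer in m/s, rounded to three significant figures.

ω = 2π·1509/60 = 158 rad/s
For an in-line slider-crank, x = r cosθ + √(L² − r² sin²θ), so v = −rω sinθ·[1 + r cosθ/√(L² − r² sin²θ)].
With r = 0.063 m, L = 0.2524 m, θ = 135.8°: √(L² − r² sin²θ) = 0.24855 m.
v = −0.063·158·0.69717·[1 + 0.063·-0.71691/0.24855] = -5.6793 m/s.
|v| = 5.6793 m/s.

5.68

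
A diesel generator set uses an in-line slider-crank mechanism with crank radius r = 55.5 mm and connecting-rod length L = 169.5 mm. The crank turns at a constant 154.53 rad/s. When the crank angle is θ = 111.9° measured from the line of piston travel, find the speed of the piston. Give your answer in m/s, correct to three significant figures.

6.94

ω = 154.5 rad/s
For an in-line slider-crank, x = r cosθ + √(L² − r² sin²θ), so v = −rω sinθ·[1 + r cosθ/√(L² − r² sin²θ)].
With r = 0.0555 m, L = 0.1695 m, θ = 111.9°: √(L² − r² sin²θ) = 0.16149 m.
v = −0.0555·154.5·0.92784·[1 + 0.0555·-0.37299/0.16149] = -6.9375 m/s.
|v| = 6.9375 m/s.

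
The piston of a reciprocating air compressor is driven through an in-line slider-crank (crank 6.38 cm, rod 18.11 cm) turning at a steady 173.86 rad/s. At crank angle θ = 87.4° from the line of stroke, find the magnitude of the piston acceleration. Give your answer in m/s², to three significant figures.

ω = 173.9 rad/s
x(θ) = r cosθ + √(L² − r² sin²θ); with ω constant, a = ω²·d²x/dθ².
d²x/dθ² = −r cosθ − r²(cos2θ)/√u − r⁴ sin²2θ/(4u^{3/2}),  u = L² − r² sin²θ = 0.0287351 m².
Substituting r = 0.0638 m, L = 0.1811 m, θ = 87.4°: d²x/dθ² = +0.021012 m.
a = ω²·d²x/dθ² = (173.9)²·(+0.021012) = +635.15 m/s²;  |a| = 635.15 m/s².

635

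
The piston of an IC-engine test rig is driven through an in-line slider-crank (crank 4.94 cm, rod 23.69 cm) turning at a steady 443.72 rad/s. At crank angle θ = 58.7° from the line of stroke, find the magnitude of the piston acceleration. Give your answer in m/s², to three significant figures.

4120

ω = 443.7 rad/s
x(θ) = r cosθ + √(L² − r² sin²θ); with ω constant, a = ω²·d²x/dθ².
d²x/dθ² = −r cosθ − r²(cos2θ)/√u − r⁴ sin²2θ/(4u^{3/2}),  u = L² − r² sin²θ = 0.0543399 m².
Substituting r = 0.0494 m, L = 0.2369 m, θ = 58.7°: d²x/dθ² = -0.020939 m.
a = ω²·d²x/dθ² = (443.7)²·(-0.020939) = -4122.7 m/s²;  |a| = 4122.7 m/s².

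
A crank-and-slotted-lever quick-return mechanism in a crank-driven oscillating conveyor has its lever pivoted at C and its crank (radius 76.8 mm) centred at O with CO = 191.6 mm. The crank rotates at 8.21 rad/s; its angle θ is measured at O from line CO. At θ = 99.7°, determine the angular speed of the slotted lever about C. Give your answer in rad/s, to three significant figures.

ω = 8.21 rad/s
Crank pin A relative to C: A = (d + r cosθ, r sinθ); lever angle φ = atan2(r sinθ, d + r cosθ).
Differentiating tanφ: φ̇ = rω(d cosθ + r)/(d² + r² + 2dr cosθ).
d² + r² + 2dr cosθ = |CA|² = 0.0376502 m²;  d cosθ + r = +0.044517 m.
|ω_lever| = |0.0768·8.21·+0.044517| / 0.0376502 = 0.74553 rad/s.

0.746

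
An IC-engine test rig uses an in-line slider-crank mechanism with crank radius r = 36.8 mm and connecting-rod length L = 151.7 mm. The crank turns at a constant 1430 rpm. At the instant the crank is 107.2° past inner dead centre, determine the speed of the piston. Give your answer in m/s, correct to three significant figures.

ω = 2π·1430/60 = 149.7 rad/s
For an in-line slider-crank, x = r cosθ + √(L² − r² sin²θ), so v = −rω sinθ·[1 + r cosθ/√(L² − r² sin²θ)].
With r = 0.0368 m, L = 0.1517 m, θ = 107.2°: √(L² − r² sin²θ) = 0.14757 m.
v = −0.0368·149.7·0.95528·[1 + 0.0368·-0.29571/0.14757] = -4.8761 m/s.
|v| = 4.8761 m/s.

4.88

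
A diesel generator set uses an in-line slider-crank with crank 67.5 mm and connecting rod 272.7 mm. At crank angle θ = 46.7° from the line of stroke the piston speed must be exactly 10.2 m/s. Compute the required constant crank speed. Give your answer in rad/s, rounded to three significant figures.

For an in-line slider-crank, |v_piston| = rω|sinθ|·[1 + r cosθ/√(L² − r² sin²θ)].
With r = 0.0675 m, L = 0.2727 m, θ = 46.7°: the bracketed kinematic factor |dx/dθ| = 0.057603 m.
ω = v/|dx/dθ| = 10.2/0.057603 = 177.08 rad/s.

177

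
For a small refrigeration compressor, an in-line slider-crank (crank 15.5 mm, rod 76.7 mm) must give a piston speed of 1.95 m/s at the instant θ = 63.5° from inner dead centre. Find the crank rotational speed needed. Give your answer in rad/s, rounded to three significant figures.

For an in-line slider-crank, |v_piston| = rω|sinθ|·[1 + r cosθ/√(L² − r² sin²θ)].
With r = 0.0155 m, L = 0.0767 m, θ = 63.5°: the bracketed kinematic factor |dx/dθ| = 0.015143 m.
ω = v/|dx/dθ| = 1.95/0.015143 = 128.77 rad/s.

129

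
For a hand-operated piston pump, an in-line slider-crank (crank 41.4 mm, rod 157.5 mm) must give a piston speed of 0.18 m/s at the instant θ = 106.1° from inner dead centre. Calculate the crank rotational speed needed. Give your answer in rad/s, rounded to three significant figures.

4.89

For an in-line slider-crank, |v_piston| = rω|sinθ|·[1 + r cosθ/√(L² − r² sin²θ)].
With r = 0.0414 m, L = 0.1575 m, θ = 106.1°: the bracketed kinematic factor |dx/dθ| = 0.03678 m.
ω = v/|dx/dθ| = 0.18/0.03678 = 4.894 rad/s.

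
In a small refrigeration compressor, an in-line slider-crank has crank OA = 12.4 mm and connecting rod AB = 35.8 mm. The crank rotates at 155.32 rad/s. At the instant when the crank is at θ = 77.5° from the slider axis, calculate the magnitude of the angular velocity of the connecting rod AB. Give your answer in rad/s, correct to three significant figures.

12.4

ω = 155.3 rad/s
The rod makes angle φ with the slider axis where L sinφ = r sinθ; differentiating, L cosφ·φ̇ = r ω cosθ.
L cosφ = √(L² − r² sin²θ) = 0.033691 m.
|ω_rod| = r ω |cosθ| / √(L² − r² sin²θ) = 0.0124·155.3·0.21644/0.033691 = 12.373 rad/s.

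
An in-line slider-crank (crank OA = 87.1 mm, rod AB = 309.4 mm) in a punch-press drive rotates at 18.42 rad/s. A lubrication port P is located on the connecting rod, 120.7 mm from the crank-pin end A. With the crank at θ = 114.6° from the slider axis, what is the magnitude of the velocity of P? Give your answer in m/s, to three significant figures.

ω = 18.42 rad/s.  Crank-pin speed |V_A| = rω = 1.6044 m/s, perpendicular to OA.
Rod angle: sinφ = −(r/L) sinθ ⇒ φ = -14.831°; ω_rod = −rω cosθ/√(L²−r²sin²θ) = +2.233 rad/s.
V_P = V_A + ω_rod × AP, with AP = 0.1207 m along the rod.
Components: V_Px = −rω sinθ − a·ω_rod·sinφ = -1.3898 m/s;  V_Py = rω cosθ + a·ω_rod·cosφ = -0.40733 m/s.
|V_P| = √(V_Px² + V_Py²) = 1.4482 m/s.

1.45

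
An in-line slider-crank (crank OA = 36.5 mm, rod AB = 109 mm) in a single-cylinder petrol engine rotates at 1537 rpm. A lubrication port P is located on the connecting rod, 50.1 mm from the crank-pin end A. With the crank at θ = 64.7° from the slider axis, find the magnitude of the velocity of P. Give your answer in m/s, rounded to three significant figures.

ω = 161 rad/s.  Crank-pin speed |V_A| = rω = 5.8748 m/s, perpendicular to OA.
Rod angle: sinφ = −(r/L) sinθ ⇒ φ = -17.622°; ω_rod = −rω cosθ/√(L²−r²sin²θ) = -24.168 rad/s.
V_P = V_A + ω_rod × AP, with AP = 0.0501 m along the rod.
Components: V_Px = −rω sinθ − a·ω_rod·sinφ = -5.6779 m/s;  V_Py = rω cosθ + a·ω_rod·cosφ = +1.3567 m/s.
|V_P| = √(V_Px² + V_Py²) = 5.8377 m/s.

5.84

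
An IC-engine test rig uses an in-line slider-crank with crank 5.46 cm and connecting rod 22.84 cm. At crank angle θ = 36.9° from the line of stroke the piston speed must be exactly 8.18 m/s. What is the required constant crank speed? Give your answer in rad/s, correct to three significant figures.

209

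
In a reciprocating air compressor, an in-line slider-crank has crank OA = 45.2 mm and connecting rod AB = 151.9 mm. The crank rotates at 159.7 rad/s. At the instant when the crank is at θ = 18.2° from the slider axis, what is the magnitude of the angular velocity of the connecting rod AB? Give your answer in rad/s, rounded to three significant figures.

ω = 159.7 rad/s
The rod makes angle φ with the slider axis where L sinφ = r sinθ; differentiating, L cosφ·φ̇ = r ω cosθ.
L cosφ = √(L² − r² sin²θ) = 0.15124 m.
|ω_rod| = r ω |cosθ| / √(L² − r² sin²θ) = 0.0452·159.7·0.94997/0.15124 = 45.34 rad/s.

45.3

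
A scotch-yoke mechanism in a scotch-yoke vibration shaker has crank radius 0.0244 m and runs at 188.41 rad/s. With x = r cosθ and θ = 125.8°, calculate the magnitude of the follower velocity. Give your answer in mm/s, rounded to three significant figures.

ω = 188.4 rad/s
x = r cosθ ⇒ ẋ = −rω sinθ.
|v| = rω|sinθ| = 0.0244·188.4·|sin 125.8°| = 3.7286 m/s = 3728.6 mm/s.

3730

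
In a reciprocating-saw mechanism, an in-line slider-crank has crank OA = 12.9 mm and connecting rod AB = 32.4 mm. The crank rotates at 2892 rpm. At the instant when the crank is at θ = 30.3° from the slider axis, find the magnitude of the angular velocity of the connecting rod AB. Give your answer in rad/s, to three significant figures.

106

ω = 302.8 rad/s (converted from 2892 rpm).
The rod makes angle φ with the slider axis where L sinφ = r sinθ; differentiating, L cosφ·φ̇ = r ω cosθ.
L cosφ = √(L² − r² sin²θ) = 0.03174 m.
|ω_rod| = r ω |cosθ| / √(L² − r² sin²θ) = 0.0129·302.8·0.86340/0.03174 = 106.27 rad/s.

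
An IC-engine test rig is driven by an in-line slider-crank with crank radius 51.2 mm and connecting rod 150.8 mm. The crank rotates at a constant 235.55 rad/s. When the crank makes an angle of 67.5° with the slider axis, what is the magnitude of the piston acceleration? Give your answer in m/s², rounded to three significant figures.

385

ω = 235.6 rad/s
x(θ) = r cosθ + √(L² − r² sin²θ); with ω constant, a = ω²·d²x/dθ².
d²x/dθ² = −r cosθ − r²(cos2θ)/√u − r⁴ sin²2θ/(4u^{3/2}),  u = L² − r² sin²θ = 0.0205031 m².
Substituting r = 0.0512 m, L = 0.1508 m, θ = 67.5°: d²x/dθ² = -0.0069406 m.
a = ω²·d²x/dθ² = (235.6)²·(-0.0069406) = -385.09 m/s²;  |a| = 385.09 m/s².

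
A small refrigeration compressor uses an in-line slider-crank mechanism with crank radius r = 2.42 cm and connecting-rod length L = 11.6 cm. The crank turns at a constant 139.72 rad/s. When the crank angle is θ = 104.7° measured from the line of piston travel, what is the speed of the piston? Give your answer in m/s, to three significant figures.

ω = 139.7 rad/s
For an in-line slider-crank, x = r cosθ + √(L² − r² sin²θ), so v = −rω sinθ·[1 + r cosθ/√(L² − r² sin²θ)].
With r = 0.0242 m, L = 0.116 m, θ = 104.7°: √(L² − r² sin²θ) = 0.11361 m.
v = −0.0242·139.7·0.96727·[1 + 0.0242·-0.25376/0.11361] = -3.0938 m/s.
|v| = 3.0938 m/s.

3.09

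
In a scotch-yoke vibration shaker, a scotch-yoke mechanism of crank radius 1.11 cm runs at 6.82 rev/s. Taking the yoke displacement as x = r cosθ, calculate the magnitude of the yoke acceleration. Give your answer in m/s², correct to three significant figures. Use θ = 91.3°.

ω = 42.85 rad/s (from 6.82 rev/s).
x = r cosθ ⇒ ẍ = −rω² cosθ (ω constant).
|a| = rω²|cosθ| = 0.0111·(42.85)²·|cos 91.3°| = 0.46242 m/s².

0.462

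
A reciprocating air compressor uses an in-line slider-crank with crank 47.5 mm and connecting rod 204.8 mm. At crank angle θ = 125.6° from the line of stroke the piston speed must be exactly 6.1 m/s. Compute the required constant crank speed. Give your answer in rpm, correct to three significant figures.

For an in-line slider-crank, |v_piston| = rω|sinθ|·[1 + r cosθ/√(L² − r² sin²θ)].
With r = 0.0475 m, L = 0.2048 m, θ = 125.6°: the bracketed kinematic factor |dx/dθ| = 0.033312 m.
ω = v/|dx/dθ| = 6.1/0.033312 = 183.11 rad/s.
N = 60ω/(2π) = 1748.6 rpm.

1750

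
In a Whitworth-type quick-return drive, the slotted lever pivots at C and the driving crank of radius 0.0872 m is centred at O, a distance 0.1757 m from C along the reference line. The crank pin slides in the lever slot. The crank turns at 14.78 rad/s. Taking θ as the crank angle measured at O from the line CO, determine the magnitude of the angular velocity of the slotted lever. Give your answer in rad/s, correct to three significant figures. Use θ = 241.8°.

0.224

ω = 14.78 rad/s
Crank pin A relative to C: A = (d + r cosθ, r sinθ); lever angle φ = atan2(r sinθ, d + r cosθ).
Differentiating tanφ: φ̇ = rω(d cosθ + r)/(d² + r² + 2dr cosθ).
d² + r² + 2dr cosθ = |CA|² = 0.0239944 m²;  d cosθ + r = +0.0041728 m.
|ω_lever| = |0.0872·14.78·+0.0041728| / 0.0239944 = 0.22414 rad/s.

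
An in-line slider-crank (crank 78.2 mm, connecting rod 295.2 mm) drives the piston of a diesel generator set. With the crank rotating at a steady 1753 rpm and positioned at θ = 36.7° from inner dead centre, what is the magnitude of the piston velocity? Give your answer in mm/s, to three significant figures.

ω = 2π·1753/60 = 183.6 rad/s
For an in-line slider-crank, x = r cosθ + √(L² − r² sin²θ), so v = −rω sinθ·[1 + r cosθ/√(L² − r² sin²θ)].
With r = 0.0782 m, L = 0.2952 m, θ = 36.7°: √(L² − r² sin²θ) = 0.29148 m.
v = −0.0782·183.6·0.59763·[1 + 0.0782·0.80178/0.29148] = -10.425 m/s.
|v| = 10.425 m/s = 10425 mm/s.

10400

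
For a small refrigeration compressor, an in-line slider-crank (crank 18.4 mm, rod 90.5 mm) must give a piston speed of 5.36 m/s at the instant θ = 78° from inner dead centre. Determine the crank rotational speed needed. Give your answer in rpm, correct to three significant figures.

For an in-line slider-crank, |v_piston| = rω|sinθ|·[1 + r cosθ/√(L² − r² sin²θ)].
With r = 0.0184 m, L = 0.0905 m, θ = 78°: the bracketed kinematic factor |dx/dθ| = 0.018774 m.
ω = v/|dx/dθ| = 5.36/0.018774 = 285.5 rad/s.
N = 60ω/(2π) = 2726.3 rpm.

2730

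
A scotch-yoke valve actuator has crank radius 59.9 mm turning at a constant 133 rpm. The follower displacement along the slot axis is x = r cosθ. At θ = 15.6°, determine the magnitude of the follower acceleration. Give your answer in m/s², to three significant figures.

11.2

ω = 13.93 rad/s (from 133 rpm).
x = r cosθ ⇒ ẍ = −rω² cosθ (ω constant).
|a| = rω²|cosθ| = 0.0599·(13.93)²·|cos 15.6°| = 11.191 m/s².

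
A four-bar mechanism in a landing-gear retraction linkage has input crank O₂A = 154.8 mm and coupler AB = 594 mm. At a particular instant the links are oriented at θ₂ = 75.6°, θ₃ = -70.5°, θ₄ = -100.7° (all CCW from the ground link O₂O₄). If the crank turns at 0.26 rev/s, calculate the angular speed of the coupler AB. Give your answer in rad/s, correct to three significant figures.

ω₂ = 1.634 rad/s (from 0.26 rev/s).
Differentiating the loop-closure r₂e^{iθ₂}+r₃e^{iθ₃}=r₁+r₄e^{iθ₄} gives r₂ω₂e^{iθ₂}+r₃ω₃e^{iθ₃}=r₄ω₄e^{iθ₄}.
Eliminating the other unknown: ω₃ = r₂ω₂ sin(θ₄−θ₂) / [r₃ sin(θ₃−θ₄)].
Numerator sine = -0.06453; denominator sine = +0.50302.
Result = 0.1548·1.634·(-0.06453) / (0.594·(+0.50302)) = -0.054617 rad/s; magnitude 0.054617 rad/s.

0.0546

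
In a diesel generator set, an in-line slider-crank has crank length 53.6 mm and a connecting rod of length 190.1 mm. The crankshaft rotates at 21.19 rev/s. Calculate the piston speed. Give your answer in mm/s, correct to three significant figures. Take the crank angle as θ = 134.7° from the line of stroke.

ω = 2π·21.2 = 133.1 rad/s
For an in-line slider-crank, x = r cosθ + √(L² − r² sin²θ), so v = −rω sinθ·[1 + r cosθ/√(L² − r² sin²θ)].
With r = 0.0536 m, L = 0.1901 m, θ = 134.7°: √(L² − r² sin²θ) = 0.18624 m.
v = −0.0536·133.1·0.71080·[1 + 0.0536·-0.70339/0.18624] = -4.0457 m/s.
|v| = 4.0457 m/s = 4045.7 mm/s.

4050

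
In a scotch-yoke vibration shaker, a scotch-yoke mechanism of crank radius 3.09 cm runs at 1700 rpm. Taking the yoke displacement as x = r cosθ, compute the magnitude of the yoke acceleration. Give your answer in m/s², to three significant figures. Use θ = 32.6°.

ω = 178 rad/s (from 1700 rpm).
x = r cosθ ⇒ ẍ = −rω² cosθ (ω constant).
|a| = rω²|cosθ| = 0.0309·(178)²·|cos 32.6°| = 825.01 m/s².

825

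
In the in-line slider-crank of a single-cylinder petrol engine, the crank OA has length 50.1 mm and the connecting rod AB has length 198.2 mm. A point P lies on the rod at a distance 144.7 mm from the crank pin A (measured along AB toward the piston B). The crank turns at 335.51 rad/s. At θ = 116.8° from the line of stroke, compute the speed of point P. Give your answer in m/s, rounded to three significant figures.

ω = 335.5 rad/s.  Crank-pin speed |V_A| = rω = 16.809 m/s, perpendicular to OA.
Rod angle: sinφ = −(r/L) sinθ ⇒ φ = -13.040°; ω_rod = −rω cosθ/√(L²−r²sin²θ) = +39.25 rad/s.
V_P = V_A + ω_rod × AP, with AP = 0.1447 m along the rod.
Components: V_Px = −rω sinθ − a·ω_rod·sinφ = -13.722 m/s;  V_Py = rω cosθ + a·ω_rod·cosφ = -2.0457 m/s.
|V_P| = √(V_Px² + V_Py²) = 13.874 m/s.

13.9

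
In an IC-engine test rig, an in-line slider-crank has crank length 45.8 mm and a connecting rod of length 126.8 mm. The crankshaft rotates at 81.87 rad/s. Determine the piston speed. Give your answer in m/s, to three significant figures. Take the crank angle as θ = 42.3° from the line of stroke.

ω = 81.87 rad/s
For an in-line slider-crank, x = r cosθ + √(L² − r² sin²θ), so v = −rω sinθ·[1 + r cosθ/√(L² − r² sin²θ)].
With r = 0.0458 m, L = 0.1268 m, θ = 42.3°: √(L² − r² sin²θ) = 0.123 m.
v = −0.0458·81.87·0.67301·[1 + 0.0458·0.73963/0.123] = -3.2186 m/s.
|v| = 3.2186 m/s.

3.22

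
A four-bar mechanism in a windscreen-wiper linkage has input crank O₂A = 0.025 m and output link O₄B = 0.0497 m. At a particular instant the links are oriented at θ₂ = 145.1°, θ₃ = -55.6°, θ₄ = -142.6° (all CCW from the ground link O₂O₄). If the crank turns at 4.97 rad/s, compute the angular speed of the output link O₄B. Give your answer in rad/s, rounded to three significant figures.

0.885

ω₂ = 4.97 rad/s
Differentiating the loop-closure r₂e^{iθ₂}+r₃e^{iθ₃}=r₁+r₄e^{iθ₄} gives r₂ω₂e^{iθ₂}+r₃ω₃e^{iθ₃}=r₄ω₄e^{iθ₄}.
Eliminating the other unknown: ω₄ = r₂ω₂ sin(θ₂−θ₃) / [r₄ sin(θ₄−θ₃)].
Numerator sine = -0.35347; denominator sine = -0.99863.
Result = 0.025·4.97·(-0.35347) / (0.0497·(-0.99863)) = +0.8849 rad/s; magnitude 0.8849 rad/s.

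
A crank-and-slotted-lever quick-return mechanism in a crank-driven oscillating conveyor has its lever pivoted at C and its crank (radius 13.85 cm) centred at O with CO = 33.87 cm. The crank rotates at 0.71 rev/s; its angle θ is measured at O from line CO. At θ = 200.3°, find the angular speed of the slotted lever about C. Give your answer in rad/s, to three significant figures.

ω = 4.461 rad/s (from 0.71 rev/s).
Crank pin A relative to C: A = (d + r cosθ, r sinθ); lever angle φ = atan2(r sinθ, d + r cosθ).
Differentiating tanφ: φ̇ = rω(d cosθ + r)/(d² + r² + 2dr cosθ).
d² + r² + 2dr cosθ = |CA|² = 0.0459073 m²;  d cosθ + r = -0.17916 m.
|ω_lever| = |0.1385·4.461·-0.17916| / 0.0459073 = 2.4113 rad/s.

2.41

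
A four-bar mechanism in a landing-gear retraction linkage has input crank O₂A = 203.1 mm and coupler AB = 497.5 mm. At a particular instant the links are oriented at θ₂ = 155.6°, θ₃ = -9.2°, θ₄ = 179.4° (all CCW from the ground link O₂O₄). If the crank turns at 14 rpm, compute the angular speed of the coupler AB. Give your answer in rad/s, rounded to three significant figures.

1.62

ω₂ = 1.466 rad/s (from 14 rpm).
Differentiating the loop-closure r₂e^{iθ₂}+r₃e^{iθ₃}=r₁+r₄e^{iθ₄} gives r₂ω₂e^{iθ₂}+r₃ω₃e^{iθ₃}=r₄ω₄e^{iθ₄}.
Eliminating the other unknown: ω₃ = r₂ω₂ sin(θ₄−θ₂) / [r₃ sin(θ₃−θ₄)].
Numerator sine = +0.40355; denominator sine = +0.14954.
Result = 0.2031·1.466·(+0.40355) / (0.4975·(+0.14954)) = +1.6152 rad/s; magnitude 1.6152 rad/s.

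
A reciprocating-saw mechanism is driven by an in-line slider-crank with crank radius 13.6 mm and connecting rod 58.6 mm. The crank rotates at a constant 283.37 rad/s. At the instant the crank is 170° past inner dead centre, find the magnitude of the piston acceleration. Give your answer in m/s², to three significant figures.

ω = 283.4 rad/s
x(θ) = r cosθ + √(L² − r² sin²θ); with ω constant, a = ω²·d²x/dθ².
d²x/dθ² = −r cosθ − r²(cos2θ)/√u − r⁴ sin²2θ/(4u^{3/2}),  u = L² − r² sin²θ = 0.00342838 m².
Substituting r = 0.0136 m, L = 0.0586 m, θ = 170°: d²x/dθ² = +0.01042 m.
a = ω²·d²x/dθ² = (283.4)²·(+0.01042) = +836.71 m/s²;  |a| = 836.71 m/s².

837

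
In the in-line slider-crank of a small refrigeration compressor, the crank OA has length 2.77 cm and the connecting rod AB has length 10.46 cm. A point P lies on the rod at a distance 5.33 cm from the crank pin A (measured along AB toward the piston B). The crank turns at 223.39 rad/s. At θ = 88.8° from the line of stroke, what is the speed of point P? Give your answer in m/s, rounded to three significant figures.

ω = 223.4 rad/s.  Crank-pin speed |V_A| = rω = 6.1879 m/s, perpendicular to OA.
Rod angle: sinφ = −(r/L) sinθ ⇒ φ = -15.353°; ω_rod = −rω cosθ/√(L²−r²sin²θ) = -1.2848 rad/s.
V_P = V_A + ω_rod × AP, with AP = 0.0533 m along the rod.
Components: V_Px = −rω sinθ − a·ω_rod·sinφ = -6.2047 m/s;  V_Py = rω cosθ + a·ω_rod·cosφ = +0.063556 m/s.
|V_P| = √(V_Px² + V_Py²) = 6.205 m/s.

6.21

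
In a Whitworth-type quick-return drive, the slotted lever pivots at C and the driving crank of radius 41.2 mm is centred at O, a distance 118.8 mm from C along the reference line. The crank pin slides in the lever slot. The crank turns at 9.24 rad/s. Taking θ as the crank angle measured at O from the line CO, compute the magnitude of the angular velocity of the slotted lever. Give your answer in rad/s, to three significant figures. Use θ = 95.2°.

0.776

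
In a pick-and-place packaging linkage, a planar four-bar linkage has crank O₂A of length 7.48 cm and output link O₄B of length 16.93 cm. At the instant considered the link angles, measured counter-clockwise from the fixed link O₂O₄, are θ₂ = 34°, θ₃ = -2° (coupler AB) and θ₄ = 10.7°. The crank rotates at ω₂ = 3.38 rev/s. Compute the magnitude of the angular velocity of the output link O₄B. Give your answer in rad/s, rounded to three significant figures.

ω₂ = 21.24 rad/s (from 3.38 rev/s).
Differentiating the loop-closure r₂e^{iθ₂}+r₃e^{iθ₃}=r₁+r₄e^{iθ₄} gives r₂ω₂e^{iθ₂}+r₃ω₃e^{iθ₃}=r₄ω₄e^{iθ₄}.
Eliminating the other unknown: ω₄ = r₂ω₂ sin(θ₂−θ₃) / [r₄ sin(θ₄−θ₃)].
Numerator sine = +0.58779; denominator sine = +0.21985.
Result = 0.0748·21.24·(+0.58779) / (0.1693·(+0.21985)) = +25.087 rad/s; magnitude 25.087 rad/s.

25.1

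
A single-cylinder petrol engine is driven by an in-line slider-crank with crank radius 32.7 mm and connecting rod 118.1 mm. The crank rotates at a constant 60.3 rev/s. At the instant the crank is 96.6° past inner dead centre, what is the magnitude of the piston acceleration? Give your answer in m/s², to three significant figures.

ω = 2π·60.3 = 378.9 rad/s
x(θ) = r cosθ + √(L² − r² sin²θ); with ω constant, a = ω²·d²x/dθ².
d²x/dθ² = −r cosθ − r²(cos2θ)/√u − r⁴ sin²2θ/(4u^{3/2}),  u = L² − r² sin²θ = 0.0128924 m².
Substituting r = 0.0327 m, L = 0.1181 m, θ = 96.6°: d²x/dθ² = +0.012917 m.
a = ω²·d²x/dθ² = (378.9)²·(+0.012917) = +1854.2 m/s²;  |a| = 1854.2 m/s².

1850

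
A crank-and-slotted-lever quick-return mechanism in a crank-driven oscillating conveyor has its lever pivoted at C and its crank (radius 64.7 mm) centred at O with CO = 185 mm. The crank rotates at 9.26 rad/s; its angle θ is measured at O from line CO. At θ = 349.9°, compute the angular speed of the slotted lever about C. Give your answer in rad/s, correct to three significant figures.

2.39

ω = 9.26 rad/s
Crank pin A relative to C: A = (d + r cosθ, r sinθ); lever angle φ = atan2(r sinθ, d + r cosθ).
Differentiating tanφ: φ̇ = rω(d cosθ + r)/(d² + r² + 2dr cosθ).
d² + r² + 2dr cosθ = |CA|² = 0.0619791 m²;  d cosθ + r = +0.24683 m.
|ω_lever| = |0.0647·9.26·+0.24683| / 0.0619791 = 2.386 rad/s.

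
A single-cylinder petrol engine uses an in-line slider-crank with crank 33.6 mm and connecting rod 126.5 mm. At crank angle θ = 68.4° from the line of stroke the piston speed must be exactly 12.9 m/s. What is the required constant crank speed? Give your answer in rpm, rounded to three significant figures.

3580

For an in-line slider-crank, |v_piston| = rω|sinθ|·[1 + r cosθ/√(L² − r² sin²θ)].
With r = 0.0336 m, L = 0.1265 m, θ = 68.4°: the bracketed kinematic factor |dx/dθ| = 0.034393 m.
ω = v/|dx/dθ| = 12.9/0.034393 = 375.08 rad/s.
N = 60ω/(2π) = 3581.7 rpm.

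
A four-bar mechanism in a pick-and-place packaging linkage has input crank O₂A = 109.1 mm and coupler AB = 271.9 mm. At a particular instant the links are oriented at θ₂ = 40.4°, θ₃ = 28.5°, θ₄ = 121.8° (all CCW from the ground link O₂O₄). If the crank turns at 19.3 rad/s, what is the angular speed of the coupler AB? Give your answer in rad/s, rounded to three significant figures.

7.67

ω₂ = 19.3 rad/s
Differentiating the loop-closure r₂e^{iθ₂}+r₃e^{iθ₃}=r₁+r₄e^{iθ₄} gives r₂ω₂e^{iθ₂}+r₃ω₃e^{iθ₃}=r₄ω₄e^{iθ₄}.
Eliminating the other unknown: ω₃ = r₂ω₂ sin(θ₄−θ₂) / [r₃ sin(θ₃−θ₄)].
Numerator sine = +0.98876; denominator sine = -0.99834.
Result = 0.1091·19.3·(+0.98876) / (0.2719·(-0.99834)) = -7.6698 rad/s; magnitude 7.6698 rad/s.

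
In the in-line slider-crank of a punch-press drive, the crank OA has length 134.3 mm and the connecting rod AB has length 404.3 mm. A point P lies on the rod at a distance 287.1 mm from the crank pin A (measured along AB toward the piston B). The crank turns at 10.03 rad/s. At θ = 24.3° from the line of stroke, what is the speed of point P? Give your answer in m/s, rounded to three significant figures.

0.763

ω = 10.03 rad/s.  Crank-pin speed |V_A| = rω = 1.347 m/s, perpendicular to OA.
Rod angle: sinφ = −(r/L) sinθ ⇒ φ = -7.857°; ω_rod = −rω cosθ/√(L²−r²sin²θ) = -3.0653 rad/s.
V_P = V_A + ω_rod × AP, with AP = 0.2871 m along the rod.
Components: V_Px = −rω sinθ − a·ω_rod·sinφ = -0.67462 m/s;  V_Py = rω cosθ + a·ω_rod·cosφ = +0.35589 m/s.
|V_P| = √(V_Px² + V_Py²) = 0.76274 m/s.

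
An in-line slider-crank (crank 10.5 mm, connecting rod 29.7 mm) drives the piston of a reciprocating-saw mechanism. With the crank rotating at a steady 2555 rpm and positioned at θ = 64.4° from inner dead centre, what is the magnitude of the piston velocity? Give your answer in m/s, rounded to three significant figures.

2.94

ω = 2π·2555/60 = 267.6 rad/s
For an in-line slider-crank, x = r cosθ + √(L² − r² sin²θ), so v = −rω sinθ·[1 + r cosθ/√(L² − r² sin²θ)].
With r = 0.0105 m, L = 0.0297 m, θ = 64.4°: √(L² − r² sin²θ) = 0.02815 m.
v = −0.0105·267.6·0.90183·[1 + 0.0105·0.43209/0.02815] = -2.9419 m/s.
|v| = 2.9419 m/s.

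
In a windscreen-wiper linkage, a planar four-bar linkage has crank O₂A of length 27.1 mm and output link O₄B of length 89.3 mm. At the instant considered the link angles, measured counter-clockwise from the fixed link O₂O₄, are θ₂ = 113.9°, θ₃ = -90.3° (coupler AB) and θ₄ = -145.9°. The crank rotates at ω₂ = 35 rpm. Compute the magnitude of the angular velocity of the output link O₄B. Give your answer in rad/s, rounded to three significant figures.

ω₂ = 3.665 rad/s (from 35 rpm).
Differentiating the loop-closure r₂e^{iθ₂}+r₃e^{iθ₃}=r₁+r₄e^{iθ₄} gives r₂ω₂e^{iθ₂}+r₃ω₃e^{iθ₃}=r₄ω₄e^{iθ₄}.
Eliminating the other unknown: ω₄ = r₂ω₂ sin(θ₂−θ₃) / [r₄ sin(θ₄−θ₃)].
Numerator sine = -0.40992; denominator sine = -0.82511.
Result = 0.0271·3.665·(-0.40992) / (0.0893·(-0.82511)) = +0.55259 rad/s; magnitude 0.55259 rad/s.

0.553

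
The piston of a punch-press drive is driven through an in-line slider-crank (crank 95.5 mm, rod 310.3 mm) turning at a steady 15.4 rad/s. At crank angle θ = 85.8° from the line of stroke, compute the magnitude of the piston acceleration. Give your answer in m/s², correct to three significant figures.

5.58

ω = 15.4 rad/s
x(θ) = r cosθ + √(L² − r² sin²θ); with ω constant, a = ω²·d²x/dθ².
d²x/dθ² = −r cosθ − r²(cos2θ)/√u − r⁴ sin²2θ/(4u^{3/2}),  u = L² − r² sin²θ = 0.0872148 m².
Substituting r = 0.0955 m, L = 0.3103 m, θ = 85.8°: d²x/dθ² = +0.02354 m.
a = ω²·d²x/dθ² = (15.4)²·(+0.02354) = +5.5827 m/s²;  |a| = 5.5827 m/s².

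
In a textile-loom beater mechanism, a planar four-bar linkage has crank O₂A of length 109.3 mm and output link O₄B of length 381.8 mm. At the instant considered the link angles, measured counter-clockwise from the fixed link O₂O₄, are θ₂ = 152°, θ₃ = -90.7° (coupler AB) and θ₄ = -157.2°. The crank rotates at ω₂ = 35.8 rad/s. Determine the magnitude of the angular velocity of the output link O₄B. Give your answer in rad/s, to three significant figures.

ω₂ = 35.8 rad/s
Differentiating the loop-closure r₂e^{iθ₂}+r₃e^{iθ₃}=r₁+r₄e^{iθ₄} gives r₂ω₂e^{iθ₂}+r₃ω₃e^{iθ₃}=r₄ω₄e^{iθ₄}.
Eliminating the other unknown: ω₄ = r₂ω₂ sin(θ₂−θ₃) / [r₄ sin(θ₄−θ₃)].
Numerator sine = -0.88862; denominator sine = -0.91706.
Result = 0.1093·35.8·(-0.88862) / (0.3818·(-0.91706)) = +9.9308 rad/s; magnitude 9.9308 rad/s.

9.93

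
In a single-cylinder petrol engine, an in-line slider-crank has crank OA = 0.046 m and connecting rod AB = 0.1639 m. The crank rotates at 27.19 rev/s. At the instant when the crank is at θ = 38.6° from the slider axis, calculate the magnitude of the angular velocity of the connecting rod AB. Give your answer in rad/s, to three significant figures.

38.1

ω = 170.8 rad/s (converted from 27.19 rev/s).
The rod makes angle φ with the slider axis where L sinφ = r sinθ; differentiating, L cosφ·φ̇ = r ω cosθ.
L cosφ = √(L² − r² sin²θ) = 0.16137 m.
|ω_rod| = r ω |cosθ| / √(L² − r² sin²θ) = 0.046·170.8·0.78152/0.16137 = 38.06 rad/s.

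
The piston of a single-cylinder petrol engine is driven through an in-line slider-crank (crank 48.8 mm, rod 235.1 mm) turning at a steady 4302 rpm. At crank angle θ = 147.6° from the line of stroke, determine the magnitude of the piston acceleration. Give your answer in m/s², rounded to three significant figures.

7460

ω = 2π·4302/60 = 450.5 rad/s
x(θ) = r cosθ + √(L² − r² sin²θ); with ω constant, a = ω²·d²x/dθ².
d²x/dθ² = −r cosθ − r²(cos2θ)/√u − r⁴ sin²2θ/(4u^{3/2}),  u = L² − r² sin²θ = 0.0545883 m².
Substituting r = 0.0488 m, L = 0.2351 m, θ = 147.6°: d²x/dθ² = +0.036772 m.
a = ω²·d²x/dθ² = (450.5)²·(+0.036772) = +7463.1 m/s²;  |a| = 7463.1 m/s².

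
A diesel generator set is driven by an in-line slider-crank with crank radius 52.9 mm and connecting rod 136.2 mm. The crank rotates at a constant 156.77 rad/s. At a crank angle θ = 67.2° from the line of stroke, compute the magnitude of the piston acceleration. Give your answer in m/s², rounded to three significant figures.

137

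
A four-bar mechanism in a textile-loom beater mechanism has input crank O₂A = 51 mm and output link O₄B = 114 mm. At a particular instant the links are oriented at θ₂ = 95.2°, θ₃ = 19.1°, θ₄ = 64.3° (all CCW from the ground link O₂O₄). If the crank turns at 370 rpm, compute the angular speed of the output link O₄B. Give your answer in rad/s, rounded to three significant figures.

23.7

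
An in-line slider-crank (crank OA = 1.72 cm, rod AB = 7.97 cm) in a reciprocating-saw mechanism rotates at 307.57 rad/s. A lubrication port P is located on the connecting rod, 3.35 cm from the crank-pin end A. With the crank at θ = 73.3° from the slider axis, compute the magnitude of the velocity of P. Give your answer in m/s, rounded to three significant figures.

5.28

ω = 307.6 rad/s.  Crank-pin speed |V_A| = rω = 5.2902 m/s, perpendicular to OA.
Rod angle: sinφ = −(r/L) sinθ ⇒ φ = -11.929°; ω_rod = −rω cosθ/√(L²−r²sin²θ) = -19.495 rad/s.
V_P = V_A + ω_rod × AP, with AP = 0.0335 m along the rod.
Components: V_Px = −rω sinθ − a·ω_rod·sinφ = -5.2021 m/s;  V_Py = rω cosθ + a·ω_rod·cosφ = +0.88122 m/s.
|V_P| = √(V_Px² + V_Py²) = 5.2762 m/s.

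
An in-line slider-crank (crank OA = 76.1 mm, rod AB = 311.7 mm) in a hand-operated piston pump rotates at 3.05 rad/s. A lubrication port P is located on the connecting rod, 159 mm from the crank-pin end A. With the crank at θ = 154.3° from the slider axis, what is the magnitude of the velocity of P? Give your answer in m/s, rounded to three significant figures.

ω = 3.05 rad/s.  Crank-pin speed |V_A| = rω = 0.2321 m/s, perpendicular to OA.
Rod angle: sinφ = −(r/L) sinθ ⇒ φ = -6.078°; ω_rod = −rω cosθ/√(L²−r²sin²θ) = +0.67477 rad/s.
V_P = V_A + ω_rod × AP, with AP = 0.159 m along the rod.
Components: V_Px = −rω sinθ − a·ω_rod·sinφ = -0.089295 m/s;  V_Py = rω cosθ + a·ω_rod·cosφ = -0.10246 m/s.
|V_P| = √(V_Px² + V_Py²) = 0.13591 m/s.

0.136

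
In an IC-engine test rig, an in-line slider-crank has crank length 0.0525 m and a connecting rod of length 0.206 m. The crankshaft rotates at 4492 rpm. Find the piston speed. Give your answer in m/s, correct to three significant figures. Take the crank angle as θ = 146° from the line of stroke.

10.9

ω = 2π·4492/60 = 470.4 rad/s
For an in-line slider-crank, x = r cosθ + √(L² − r² sin²θ), so v = −rω sinθ·[1 + r cosθ/√(L² − r² sin²θ)].
With r = 0.0525 m, L = 0.206 m, θ = 146°: √(L² − r² sin²θ) = 0.2039 m.
v = −0.0525·470.4·0.55919·[1 + 0.0525·-0.82904/0.2039] = -10.862 m/s.
|v| = 10.862 m/s.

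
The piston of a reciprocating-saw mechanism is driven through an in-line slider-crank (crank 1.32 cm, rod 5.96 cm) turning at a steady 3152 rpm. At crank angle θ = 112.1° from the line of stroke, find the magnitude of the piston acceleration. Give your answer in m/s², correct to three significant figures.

ω = 2π·3152/60 = 330.1 rad/s
x(θ) = r cosθ + √(L² − r² sin²θ); with ω constant, a = ω²·d²x/dθ².
d²x/dθ² = −r cosθ − r²(cos2θ)/√u − r⁴ sin²2θ/(4u^{3/2}),  u = L² − r² sin²θ = 0.00340258 m².
Substituting r = 0.0132 m, L = 0.0596 m, θ = 112.1°: d²x/dθ² = +0.007089 m.
a = ω²·d²x/dθ² = (330.1)²·(+0.007089) = +772.35 m/s²;  |a| = 772.35 m/s².

772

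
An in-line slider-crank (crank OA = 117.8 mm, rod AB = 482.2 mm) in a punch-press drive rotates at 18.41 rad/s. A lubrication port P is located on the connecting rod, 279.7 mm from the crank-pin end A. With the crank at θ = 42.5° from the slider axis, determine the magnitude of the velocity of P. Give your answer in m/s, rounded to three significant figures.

ω = 18.41 rad/s.  Crank-pin speed |V_A| = rω = 2.1687 m/s, perpendicular to OA.
Rod angle: sinφ = −(r/L) sinθ ⇒ φ = -9.500°; ω_rod = −rω cosθ/√(L²−r²sin²θ) = -3.362 rad/s.
V_P = V_A + ω_rod × AP, with AP = 0.2797 m along the rod.
Components: V_Px = −rω sinθ − a·ω_rod·sinφ = -1.6204 m/s;  V_Py = rω cosθ + a·ω_rod·cosφ = +0.67147 m/s.
|V_P| = √(V_Px² + V_Py²) = 1.754 m/s.

1.75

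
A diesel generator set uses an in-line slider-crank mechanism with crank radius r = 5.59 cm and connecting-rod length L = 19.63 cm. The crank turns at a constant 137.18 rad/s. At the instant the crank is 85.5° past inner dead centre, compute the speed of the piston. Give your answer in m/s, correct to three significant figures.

ω = 137.2 rad/s
For an in-line slider-crank, x = r cosθ + √(L² − r² sin²θ), so v = −rω sinθ·[1 + r cosθ/√(L² − r² sin²θ)].
With r = 0.0559 m, L = 0.1963 m, θ = 85.5°: √(L² − r² sin²θ) = 0.18822 m.
v = −0.0559·137.2·0.99692·[1 + 0.0559·0.07846/0.18822] = -7.8229 m/s.
|v| = 7.8229 m/s.

7.82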